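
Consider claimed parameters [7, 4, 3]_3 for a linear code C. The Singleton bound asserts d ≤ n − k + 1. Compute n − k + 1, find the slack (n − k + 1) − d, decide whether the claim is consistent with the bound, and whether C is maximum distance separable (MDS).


Singleton RHS = n − k + 1 = 4, slack = 1, bound satisfied, not MDS.

Singleton bound: d ≤ n − k + 1.
Here n = 7, k = 4, so n − k + 1 = 4.
Given d = 3, check d ≤ 4: YES.
Slack = (n − k + 1) − d = 1.
The code is NOT MDS (slack = 1 > 0).
Description: the claimed parameters are [7, 4, 3]_3; such a code would be non-MDS.


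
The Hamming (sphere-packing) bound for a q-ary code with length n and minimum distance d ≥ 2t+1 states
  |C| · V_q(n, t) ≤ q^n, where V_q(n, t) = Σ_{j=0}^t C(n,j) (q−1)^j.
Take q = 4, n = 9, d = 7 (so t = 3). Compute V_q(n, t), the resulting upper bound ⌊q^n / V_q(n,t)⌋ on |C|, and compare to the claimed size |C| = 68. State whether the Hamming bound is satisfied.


V_q(n, t) = 2620, q^n = 262144, Hamming bound = 100, |C| = 68 ≤ bound (satisfied).

Step 1: Compute V_q(n, t) = Σ_{j=0}^3 C(n, j) (q−1)^j.
  j = 0: C(9,0)·(3)^0 = 1·1 = 1.
  j = 1: C(9,1)·(3)^1 = 9·3 = 27.
  j = 2: C(9,2)·(3)^2 = 36·9 = 324.
  j = 3: C(9,3)·(3)^3 = 84·27 = 2268.
  V_q(n, t) = 1 + 27 + 324 + 2268 = 2620.
Step 2: q^n = 4^9 = 262144.
Step 3: Hamming bound ⌊q^n / V_q(n,t)⌋ = ⌊262144/2620⌋ = 100.
Step 4: Compare |C| = 68 to 100: satisfied.
The claimed |C| lies below the Hamming bound.


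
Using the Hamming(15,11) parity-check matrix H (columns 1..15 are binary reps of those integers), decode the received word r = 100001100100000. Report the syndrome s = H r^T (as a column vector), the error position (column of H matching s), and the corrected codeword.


s = (1, 0, 1, 0)^T, error position = 10, corrected codeword c = 100001100000000

Compute s = H r^T mod 2 one row at a time:
  s_1 = 0 + 0 + 1 + 0 + 0 + 0 + 0 + 0 = 1 ≡ 1 (mod 2).
  s_2 = 0 + 0 + 1 + 1 + 0 + 0 + 0 + 0 = 2 ≡ 0 (mod 2).
  s_3 = 0 + 0 + 1 + 1 + 1 + 0 + 0 + 0 = 3 ≡ 1 (mod 2).
  s_4 = 1 + 0 + 0 + 1 + 0 + 0 + 0 + 0 = 2 ≡ 0 (mod 2).
s = (1, 0, 1, 0)^T — this equals column 10 of H (binary 1010), so error is at position 10.
Correct: flip bit 10 of r = 100001100100000 to get c = 100001100000000.


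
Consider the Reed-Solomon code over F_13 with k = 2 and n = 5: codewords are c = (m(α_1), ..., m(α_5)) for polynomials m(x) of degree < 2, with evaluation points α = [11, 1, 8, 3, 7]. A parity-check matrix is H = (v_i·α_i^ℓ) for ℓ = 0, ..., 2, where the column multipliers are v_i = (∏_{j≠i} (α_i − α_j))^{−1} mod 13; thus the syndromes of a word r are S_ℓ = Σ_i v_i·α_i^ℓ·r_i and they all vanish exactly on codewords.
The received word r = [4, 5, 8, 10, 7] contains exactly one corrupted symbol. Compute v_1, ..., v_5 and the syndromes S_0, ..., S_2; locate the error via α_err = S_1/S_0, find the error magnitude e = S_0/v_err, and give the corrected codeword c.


S = (8, 12, 5), error at position 3, error magnitude e = 5, c = [4, 5, 3, 10, 7].

Step 1: column multipliers v_i = (∏_{j≠i}(α_i − α_j))^{−1} mod 13.
  i = 1 (α = 11): (11−1)(11−8)(11−3)(11−7) = 10·3·8·4 = 960 ≡ 11, so v_1 = 11^{−1} = 6 (mod 13).
  i = 2 (α = 1): (1−11)(1−8)(1−3)(1−7) = (−10)·(−7)·(−2)·(−6) = 840 ≡ 8, so v_2 = 8^{−1} = 5 (mod 13).
  i = 3 (α = 8): (8−11)(8−1)(8−3)(8−7) = (−3)·7·5·1 = −105 ≡ 12, so v_3 = 12^{−1} = 12 (mod 13).
  i = 4 (α = 3): (3−11)(3−1)(3−8)(3−7) = (−8)·2·(−5)·(−4) = −320 ≡ 5, so v_4 = 5^{−1} = 8 (mod 13).
  i = 5 (α = 7): (7−11)(7−1)(7−8)(7−3) = (−4)·6·(−1)·4 = 96 ≡ 5, so v_5 = 5^{−1} = 8 (mod 13).
  v = [6, 5, 12, 8, 8].
Step 2: syndromes of r = [4, 5, 8, 10, 7] (all sums mod 13).
  S_0 = Σ v_i r_i = 6·4 + 5·5 + 12·8 + 8·10 + 8·7 = 281 ≡ 8.
  S_1 = Σ v_i α_i r_i = 6·11·4 + 5·1·5 + 12·8·8 + 8·3·10 + 8·7·7 = 1689 ≡ 12.
  α_i^2 mod 13 = [4, 1, 12, 9, 10].
  S_2 = Σ v_i α_i^2 r_i = 6·4·4 + 5·1·5 + 12·12·8 + 8·9·10 + 8·10·7 = 2553 ≡ 5.
  S = (8, 12, 5) ≠ 0, so r is not a codeword (an error is present).
Step 3: locate the error. For a single error e at position i, S_ℓ = v_i·e·α_i^ℓ, so α_err = S_1/S_0.
  S_0^{−1} = 8^{−1} = 5 (mod 13), so α_err = 12·5 = 60 ≡ 8 = α_3. Error position i = 3.
  Consistency check: S_2/S_1 = 5·12 = 60 ≡ 8 = α_err ✓ (single-error assumption holds).
Step 4: error magnitude e = S_0/v_3 = S_0·∏_{j≠3}(α_3 − α_j) = 8·12 = 96 ≡ 5 (mod 13).
Step 5: correct position 3: c_3 = r_3 − e = 8 − 5 ≡ 3 (mod 13). Hence c = [4, 5, 3, 10, 7].
  Check: interpolating c through the α_i gives m(x) = 9 + 9·x (degree < 2) with m(α_i) = c_i for every i, so c is indeed a codeword.


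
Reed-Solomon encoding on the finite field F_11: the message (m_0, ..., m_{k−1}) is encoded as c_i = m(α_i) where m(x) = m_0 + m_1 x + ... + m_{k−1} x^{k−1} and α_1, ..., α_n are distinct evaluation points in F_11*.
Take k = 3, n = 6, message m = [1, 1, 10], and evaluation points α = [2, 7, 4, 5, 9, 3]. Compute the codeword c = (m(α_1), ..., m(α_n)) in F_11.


c = [10, 3, 0, 3, 6, 6]

Message polynomial: m(x) = 1 + 1·x + 10·x^2 (mod 11).
For each evaluation point α_i, compute m(α_i) mod 11:
  α_1 = 2: Horner steps 10 → 10 → 10, so m(2) = 10.
  α_2 = 7: Horner steps 10 → 5 → 3, so m(7) = 3.
  α_3 = 4: Horner steps 10 → 8 → 0, so m(4) = 0.
  α_4 = 5: Horner steps 10 → 7 → 3, so m(5) = 3.
  α_5 = 9: Horner steps 10 → 3 → 6, so m(9) = 6.
  α_6 = 3: Horner steps 10 → 9 → 6, so m(3) = 6.
Codeword c = [10, 3, 0, 3, 6, 6] ∈ F_11^6.


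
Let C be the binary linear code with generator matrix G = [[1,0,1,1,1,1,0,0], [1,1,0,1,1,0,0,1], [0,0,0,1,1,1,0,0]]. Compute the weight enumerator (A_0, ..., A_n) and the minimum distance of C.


Weight distribution: A_0 = 1, A_2 = 1, A_3 = 1, A_4 = 2, A_5 = 3. Minimum distance d = 2.

Enumerate all 2^3 = 8 messages m ∈ F_2^3.
For each, compute codeword c = mG in F_2^8, then tally its weight.
  m = 000 → c = 00000000, weight = 0.
  m = 100 → c = 10111100, weight = 5.
  m = 010 → c = 11011001, weight = 5.
  m = 110 → c = 01100101, weight = 4.
  m = 001 → c = 00011100, weight = 3.
  m = 101 → c = 10100000, weight = 2.
  m = 011 → c = 11000101, weight = 4.
  m = 111 → c = 01111001, weight = 5.
Tally weights:
  weight 0: 1 codewords.
  weight 2: 1 codewords.
  weight 3: 1 codewords.
  weight 4: 2 codewords.
  weight 5: 3 codewords.
Minimum distance d = smallest w > 0 with A_w > 0 = 2.
Sanity: Σ A_w = 8 = 2^3 = 8 ✓.


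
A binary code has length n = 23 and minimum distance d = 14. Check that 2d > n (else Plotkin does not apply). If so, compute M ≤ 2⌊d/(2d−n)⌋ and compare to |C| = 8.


Plotkin bound M ≤ 4; given |C| = 8 > bound (violated).

Check applicability: 2d = 28, n = 23.
2d − n = 5 > 0, so Plotkin applies.
Compute d/(2d−n) = 14/5 ≈ 2.8000.
⌊d/(2d−n)⌋ = 2.
Plotkin bound: M ≤ 2·2 = 4.
Given |C| = 8, check: VIOLATED.
This |C| is above the Plotkin bound, so no binary code with n = 23, d = 14 and 8 codewords exists.


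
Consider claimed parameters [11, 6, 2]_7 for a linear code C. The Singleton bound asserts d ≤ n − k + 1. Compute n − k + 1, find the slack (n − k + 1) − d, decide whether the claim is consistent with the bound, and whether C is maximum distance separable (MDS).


Singleton RHS = n − k + 1 = 6, slack = 4, bound satisfied, not MDS.

Singleton bound: d ≤ n − k + 1.
Here n = 11, k = 6, so n − k + 1 = 6.
Given d = 2, check d ≤ 6: YES.
Slack = (n − k + 1) − d = 4.
The code is NOT MDS (slack = 4 > 0).
Description: the claimed parameters are [11, 6, 2]_7; such a code would be non-MDS.


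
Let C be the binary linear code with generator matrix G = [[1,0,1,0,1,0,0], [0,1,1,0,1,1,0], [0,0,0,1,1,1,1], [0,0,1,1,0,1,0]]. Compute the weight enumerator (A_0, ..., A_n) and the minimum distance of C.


Weight distribution: A_0 = 1, A_2 = 1, A_3 = 6, A_4 = 5, A_5 = 2, A_6 = 1. Minimum distance d = 2.

Enumerate all 2^4 = 16 messages m ∈ F_2^4.
For each, compute codeword c = mG in F_2^7, then tally its weight.
  m = 0000 → c = 0000000, weight = 0.
  m = 1000 → c = 1010100, weight = 3.
  m = 0100 → c = 0110110, weight = 4.
  m = 1100 → c = 1100010, weight = 3.
  m = 0010 → c = 0001111, weight = 4.
  m = 1010 → c = 1011011, weight = 5.
  m = 0110 → c = 0111001, weight = 4.
  m = 1110 → c = 1101101, weight = 5.
  m = 0001 → c = 0011010, weight = 3.
  m = 1001 → c = 1001110, weight = 4.
  m = 0101 → c = 0101100, weight = 3.
  m = 1101 → c = 1111000, weight = 4.
  m = 0011 → c = 0010101, weight = 3.
  m = 1011 → c = 1000001, weight = 2.
  m = 0111 → c = 0100011, weight = 3.
  m = 1111 → c = 1110111, weight = 6.
Tally weights:
  weight 0: 1 codewords.
  weight 2: 1 codewords.
  weight 3: 6 codewords.
  weight 4: 5 codewords.
  weight 5: 2 codewords.
  weight 6: 1 codewords.
Minimum distance d = smallest w > 0 with A_w > 0 = 2.
Sanity: Σ A_w = 16 = 2^4 = 16 ✓.


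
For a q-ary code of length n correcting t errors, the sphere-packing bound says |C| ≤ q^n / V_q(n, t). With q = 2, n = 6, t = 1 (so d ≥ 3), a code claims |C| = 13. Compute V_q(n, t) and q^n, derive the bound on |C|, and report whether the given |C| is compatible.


V_q(n, t) = 7, q^n = 64, Hamming bound = 9, |C| = 13 > bound (violated).

Step 1: Compute V_q(n, t) = Σ_{j=0}^1 C(n, j) (q−1)^j.
  j = 0: C(6,0)·(1)^0 = 1·1 = 1.
  j = 1: C(6,1)·(1)^1 = 6·1 = 6.
  V_q(n, t) = 1 + 6 = 7.
Step 2: q^n = 2^6 = 64.
Step 3: Hamming bound ⌊q^n / V_q(n,t)⌋ = ⌊64/7⌋ = 9.
Step 4: Compare |C| = 13 to 9: violated.
The claimed |C| lies above the Hamming bound, so no 2-ary code of length 6 with d ≥ 3 can have 13 codewords.


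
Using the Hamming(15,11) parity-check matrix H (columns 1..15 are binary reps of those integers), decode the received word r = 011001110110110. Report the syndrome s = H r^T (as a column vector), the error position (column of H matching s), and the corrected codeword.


s = (1, 0, 1, 0)^T, error position = 10, corrected codeword c = 011001110010110

Compute s = H r^T mod 2 one row at a time:
  s_1 = 1 + 0 + 1 + 1 + 0 + 1 + 1 + 0 = 5 ≡ 1 (mod 2).
  s_2 = 0 + 0 + 1 + 1 + 0 + 1 + 1 + 0 = 4 ≡ 0 (mod 2).
  s_3 = 1 + 1 + 1 + 1 + 1 + 1 + 1 + 0 = 7 ≡ 1 (mod 2).
  s_4 = 0 + 1 + 0 + 1 + 0 + 1 + 1 + 0 = 4 ≡ 0 (mod 2).
s = (1, 0, 1, 0)^T — this equals column 10 of H (binary 1010), so error is at position 10.
Correct: flip bit 10 of r = 011001110110110 to get c = 011001110010110.


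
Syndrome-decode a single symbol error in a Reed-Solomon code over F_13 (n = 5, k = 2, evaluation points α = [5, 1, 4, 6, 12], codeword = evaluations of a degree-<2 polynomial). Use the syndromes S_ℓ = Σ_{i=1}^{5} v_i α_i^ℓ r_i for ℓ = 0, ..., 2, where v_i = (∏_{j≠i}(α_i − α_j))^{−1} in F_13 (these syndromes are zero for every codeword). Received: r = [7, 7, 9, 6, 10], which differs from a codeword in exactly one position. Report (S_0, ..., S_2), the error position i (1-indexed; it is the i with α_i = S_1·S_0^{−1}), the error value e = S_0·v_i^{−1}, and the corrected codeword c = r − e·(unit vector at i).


S = (3, 2, 10), error at position 1, error magnitude e = 6, c = [1, 7, 9, 6, 10].

Step 1: column multipliers v_i = (∏_{j≠i}(α_i − α_j))^{−1} mod 13.
  i = 1 (α = 5): (5−1)(5−4)(5−6)(5−12) = 4·1·(−1)·(−7) = 28 ≡ 2, so v_1 = 2^{−1} = 7 (mod 13).
  i = 2 (α = 1): (1−5)(1−4)(1−6)(1−12) = (−4)·(−3)·(−5)·(−11) = 660 ≡ 10, so v_2 = 10^{−1} = 4 (mod 13).
  i = 3 (α = 4): (4−5)(4−1)(4−6)(4−12) = (−1)·3·(−2)·(−8) = −48 ≡ 4, so v_3 = 4^{−1} = 10 (mod 13).
  i = 4 (α = 6): (6−5)(6−1)(6−4)(6−12) = 1·5·2·(−6) = −60 ≡ 5, so v_4 = 5^{−1} = 8 (mod 13).
  i = 5 (α = 12): (12−5)(12−1)(12−4)(12−6) = 7·11·8·6 = 3696 ≡ 4, so v_5 = 4^{−1} = 10 (mod 13).
  v = [7, 4, 10, 8, 10].
Step 2: syndromes of r = [7, 7, 9, 6, 10] (all sums mod 13).
  S_0 = Σ v_i r_i = 7·7 + 4·7 + 10·9 + 8·6 + 10·10 = 315 ≡ 3.
  S_1 = Σ v_i α_i r_i = 7·5·7 + 4·1·7 + 10·4·9 + 8·6·6 + 10·12·10 = 2121 ≡ 2.
  α_i^2 mod 13 = [12, 1, 3, 10, 1].
  S_2 = Σ v_i α_i^2 r_i = 7·12·7 + 4·1·7 + 10·3·9 + 8·10·6 + 10·1·10 = 1466 ≡ 10.
  S = (3, 2, 10) ≠ 0, so r is not a codeword (an error is present).
Step 3: locate the error. For a single error e at position i, S_ℓ = v_i·e·α_i^ℓ, so α_err = S_1/S_0.
  S_0^{−1} = 3^{−1} = 9 (mod 13), so α_err = 2·9 = 18 ≡ 5 = α_1. Error position i = 1.
  Consistency check: S_2/S_1 = 10·7 = 70 ≡ 5 = α_err ✓ (single-error assumption holds).
Step 4: error magnitude e = S_0/v_1 = S_0·∏_{j≠1}(α_1 − α_j) = 3·2 = 6 ≡ 6 (mod 13).
Step 5: correct position 1: c_1 = r_1 − e = 7 − 6 ≡ 1 (mod 13). Hence c = [1, 7, 9, 6, 10].
  Check: interpolating c through the α_i gives m(x) = 2 + 5·x (degree < 2) with m(α_i) = c_i for every i, so c is indeed a codeword.


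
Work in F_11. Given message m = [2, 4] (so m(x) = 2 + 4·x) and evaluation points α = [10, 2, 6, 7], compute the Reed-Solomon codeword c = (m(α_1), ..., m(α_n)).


c = [9, 10, 4, 8]

Message polynomial: m(x) = 2 + 4·x (mod 11).
For each evaluation point α_i, compute m(α_i) mod 11:
  α_1 = 10: Horner steps 4 → 9, so m(10) = 9.
  α_2 = 2: Horner steps 4 → 10, so m(2) = 10.
  α_3 = 6: Horner steps 4 → 4, so m(6) = 4.
  α_4 = 7: Horner steps 4 → 8, so m(7) = 8.
Codeword c = [9, 10, 4, 8] ∈ F_11^4.


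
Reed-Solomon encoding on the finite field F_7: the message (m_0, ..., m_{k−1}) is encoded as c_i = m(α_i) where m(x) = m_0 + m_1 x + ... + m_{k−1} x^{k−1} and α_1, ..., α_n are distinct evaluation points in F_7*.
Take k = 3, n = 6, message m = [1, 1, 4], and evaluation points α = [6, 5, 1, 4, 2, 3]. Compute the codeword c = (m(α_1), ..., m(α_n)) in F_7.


c = [4, 1, 6, 6, 5, 5]

Message polynomial: m(x) = 1 + 1·x + 4·x^2 (mod 7).
For each evaluation point α_i, compute m(α_i) mod 7:
  α_1 = 6: Horner steps 4 → 4 → 4, so m(6) = 4.
  α_2 = 5: Horner steps 4 → 0 → 1, so m(5) = 1.
  α_3 = 1: Horner steps 4 → 5 → 6, so m(1) = 6.
  α_4 = 4: Horner steps 4 → 3 → 6, so m(4) = 6.
  α_5 = 2: Horner steps 4 → 2 → 5, so m(2) = 5.
  α_6 = 3: Horner steps 4 → 6 → 5, so m(3) = 5.
Codeword c = [4, 1, 6, 6, 5, 5] ∈ F_7^6.


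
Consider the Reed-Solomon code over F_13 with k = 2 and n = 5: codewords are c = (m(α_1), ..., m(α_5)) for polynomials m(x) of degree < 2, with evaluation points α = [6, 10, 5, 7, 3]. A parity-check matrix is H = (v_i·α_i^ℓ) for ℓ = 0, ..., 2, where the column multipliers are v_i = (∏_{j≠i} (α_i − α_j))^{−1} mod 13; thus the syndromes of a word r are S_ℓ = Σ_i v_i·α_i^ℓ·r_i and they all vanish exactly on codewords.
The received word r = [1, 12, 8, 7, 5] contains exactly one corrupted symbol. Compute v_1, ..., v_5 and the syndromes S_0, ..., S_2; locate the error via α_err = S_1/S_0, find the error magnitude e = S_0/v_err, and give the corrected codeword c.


S = (4, 12, 10), error at position 5, error magnitude e = 9, c = [1, 12, 8, 7, 9].

Step 1: column multipliers v_i = (∏_{j≠i}(α_i − α_j))^{−1} mod 13.
  i = 1 (α = 6): (6−10)(6−5)(6−7)(6−3) = (−4)·1·(−1)·3 = 12 ≡ 12, so v_1 = 12^{−1} = 12 (mod 13).
  i = 2 (α = 10): (10−6)(10−5)(10−7)(10−3) = 4·5·3·7 = 420 ≡ 4, so v_2 = 4^{−1} = 10 (mod 13).
  i = 3 (α = 5): (5−6)(5−10)(5−7)(5−3) = (−1)·(−5)·(−2)·2 = −20 ≡ 6, so v_3 = 6^{−1} = 11 (mod 13).
  i = 4 (α = 7): (7−6)(7−10)(7−5)(7−3) = 1·(−3)·2·4 = −24 ≡ 2, so v_4 = 2^{−1} = 7 (mod 13).
  i = 5 (α = 3): (3−6)(3−10)(3−5)(3−7) = (−3)·(−7)·(−2)·(−4) = 168 ≡ 12, so v_5 = 12^{−1} = 12 (mod 13).
  v = [12, 10, 11, 7, 12].
Step 2: syndromes of r = [1, 12, 8, 7, 5] (all sums mod 13).
  S_0 = Σ v_i r_i = 12·1 + 10·12 + 11·8 + 7·7 + 12·5 = 329 ≡ 4.
  S_1 = Σ v_i α_i r_i = 12·6·1 + 10·10·12 + 11·5·8 + 7·7·7 + 12·3·5 = 2235 ≡ 12.
  α_i^2 mod 13 = [10, 9, 12, 10, 9].
  S_2 = Σ v_i α_i^2 r_i = 12·10·1 + 10·9·12 + 11·12·8 + 7·10·7 + 12·9·5 = 3286 ≡ 10.
  S = (4, 12, 10) ≠ 0, so r is not a codeword (an error is present).
Step 3: locate the error. For a single error e at position i, S_ℓ = v_i·e·α_i^ℓ, so α_err = S_1/S_0.
  S_0^{−1} = 4^{−1} = 10 (mod 13), so α_err = 12·10 = 120 ≡ 3 = α_5. Error position i = 5.
  Consistency check: S_2/S_1 = 10·12 = 120 ≡ 3 = α_err ✓ (single-error assumption holds).
Step 4: error magnitude e = S_0/v_5 = S_0·∏_{j≠5}(α_5 − α_j) = 4·12 = 48 ≡ 9 (mod 13).
Step 5: correct position 5: c_5 = r_5 − e = 5 − 9 ≡ 9 (mod 13). Hence c = [1, 12, 8, 7, 9].
  Check: interpolating c through the α_i gives m(x) = 4 + 6·x (degree < 2) with m(α_i) = c_i for every i, so c is indeed a codeword.


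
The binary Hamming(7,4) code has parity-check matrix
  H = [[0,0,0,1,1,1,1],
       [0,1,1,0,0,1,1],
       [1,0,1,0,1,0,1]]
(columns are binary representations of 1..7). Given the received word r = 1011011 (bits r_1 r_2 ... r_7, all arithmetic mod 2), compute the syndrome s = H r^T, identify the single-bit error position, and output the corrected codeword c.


s = (1, 1, 1)^T, error position = 7, corrected codeword c = 1011010

Compute s = H r^T mod 2 one row at a time:
  s_1 = 1 + 0 + 1 + 1 = 3 ≡ 1 (mod 2).
  s_2 = 0 + 1 + 1 + 1 = 3 ≡ 1 (mod 2).
  s_3 = 1 + 1 + 0 + 1 = 3 ≡ 1 (mod 2).
s = (1, 1, 1)^T — this equals column 7 of H (binary 111), so error is at position 7.
Correct: flip bit 7 of r = 1011011 to get c = 1011010.


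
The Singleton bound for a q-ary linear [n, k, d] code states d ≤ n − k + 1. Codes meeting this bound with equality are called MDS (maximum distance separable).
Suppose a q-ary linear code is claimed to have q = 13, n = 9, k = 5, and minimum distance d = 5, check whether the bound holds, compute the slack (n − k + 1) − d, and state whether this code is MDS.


Singleton RHS = n − k + 1 = 5, slack = 0, bound satisfied, MDS.

Singleton bound: d ≤ n − k + 1.
Here n = 9, k = 5, so n − k + 1 = 5.
Given d = 5, check d ≤ 5: YES.
Slack = (n − k + 1) − d = 0.
The code is MDS (slack = 0).
Description: the claimed parameters are [9, 5, 5]_13; such a code would be MDS (meets Singleton bound).


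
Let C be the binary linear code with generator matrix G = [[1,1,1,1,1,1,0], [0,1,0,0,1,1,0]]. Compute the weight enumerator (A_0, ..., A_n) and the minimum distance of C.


Weight distribution: A_0 = 1, A_3 = 2, A_6 = 1. Minimum distance d = 3.

Enumerate all 2^2 = 4 messages m ∈ F_2^2.
For each, compute codeword c = mG in F_2^7, then tally its weight.
  m = 00 → c = 0000000, weight = 0.
  m = 10 → c = 1111110, weight = 6.
  m = 01 → c = 0100110, weight = 3.
  m = 11 → c = 1011000, weight = 3.
Tally weights:
  weight 0: 1 codewords.
  weight 3: 2 codewords.
  weight 6: 1 codewords.
Minimum distance d = smallest w > 0 with A_w > 0 = 3.
Sanity: Σ A_w = 4 = 2^2 = 4 ✓.


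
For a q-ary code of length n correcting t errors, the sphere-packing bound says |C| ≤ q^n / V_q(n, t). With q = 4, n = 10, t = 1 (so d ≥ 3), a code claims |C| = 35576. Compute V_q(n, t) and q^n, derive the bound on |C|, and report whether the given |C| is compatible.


V_q(n, t) = 31, q^n = 1048576, Hamming bound = 33825, |C| = 35576 > bound (violated).

Step 1: Compute V_q(n, t) = Σ_{j=0}^1 C(n, j) (q−1)^j.
  j = 0: C(10,0)·(3)^0 = 1·1 = 1.
  j = 1: C(10,1)·(3)^1 = 10·3 = 30.
  V_q(n, t) = 1 + 30 = 31.
Step 2: q^n = 4^10 = 1048576.
Step 3: Hamming bound ⌊q^n / V_q(n,t)⌋ = ⌊1048576/31⌋ = 33825.
Step 4: Compare |C| = 35576 to 33825: violated.
The claimed |C| lies above the Hamming bound, so no 4-ary code of length 10 with d ≥ 3 can have 35576 codewords.


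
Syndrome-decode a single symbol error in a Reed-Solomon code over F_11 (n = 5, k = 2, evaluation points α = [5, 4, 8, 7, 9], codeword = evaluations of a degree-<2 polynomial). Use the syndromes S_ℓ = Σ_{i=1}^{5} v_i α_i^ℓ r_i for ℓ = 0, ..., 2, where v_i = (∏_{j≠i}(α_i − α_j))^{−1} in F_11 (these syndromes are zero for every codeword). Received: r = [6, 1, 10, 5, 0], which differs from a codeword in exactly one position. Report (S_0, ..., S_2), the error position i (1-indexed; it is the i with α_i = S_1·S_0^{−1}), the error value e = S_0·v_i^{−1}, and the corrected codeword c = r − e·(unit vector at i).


S = (1, 9, 4), error at position 5, error magnitude e = 7, c = [6, 1, 10, 5, 4].

Step 1: column multipliers v_i = (∏_{j≠i}(α_i − α_j))^{−1} mod 11.
  i = 1 (α = 5): (5−4)(5−8)(5−7)(5−9) = 1·(−3)·(−2)·(−4) = −24 ≡ 9, so v_1 = 9^{−1} = 5 (mod 11).
  i = 2 (α = 4): (4−5)(4−8)(4−7)(4−9) = (−1)·(−4)·(−3)·(−5) = 60 ≡ 5, so v_2 = 5^{−1} = 9 (mod 11).
  i = 3 (α = 8): (8−5)(8−4)(8−7)(8−9) = 3·4·1·(−1) = −12 ≡ 10, so v_3 = 10^{−1} = 10 (mod 11).
  i = 4 (α = 7): (7−5)(7−4)(7−8)(7−9) = 2·3·(−1)·(−2) = 12 ≡ 1, so v_4 = 1^{−1} = 1 (mod 11).
  i = 5 (α = 9): (9−5)(9−4)(9−8)(9−7) = 4·5·1·2 = 40 ≡ 7, so v_5 = 7^{−1} = 8 (mod 11).
  v = [5, 9, 10, 1, 8].
Step 2: syndromes of r = [6, 1, 10, 5, 0] (all sums mod 11).
  S_0 = Σ v_i r_i = 5·6 + 9·1 + 10·10 + 1·5 + 8·0 = 144 ≡ 1.
  S_1 = Σ v_i α_i r_i = 5·5·6 + 9·4·1 + 10·8·10 + 1·7·5 + 8·9·0 = 1021 ≡ 9.
  α_i^2 mod 11 = [3, 5, 9, 5, 4].
  S_2 = Σ v_i α_i^2 r_i = 5·3·6 + 9·5·1 + 10·9·10 + 1·5·5 + 8·4·0 = 1060 ≡ 4.
  S = (1, 9, 4) ≠ 0, so r is not a codeword (an error is present).
Step 3: locate the error. For a single error e at position i, S_ℓ = v_i·e·α_i^ℓ, so α_err = S_1/S_0.
  S_0^{−1} = 1^{−1} = 1 (mod 11), so α_err = 9·1 = 9 ≡ 9 = α_5. Error position i = 5.
  Consistency check: S_2/S_1 = 4·5 = 20 ≡ 9 = α_err ✓ (single-error assumption holds).
Step 4: error magnitude e = S_0/v_5 = S_0·∏_{j≠5}(α_5 − α_j) = 1·7 = 7 ≡ 7 (mod 11).
Step 5: correct position 5: c_5 = r_5 − e = 0 − 7 ≡ 4 (mod 11). Hence c = [6, 1, 10, 5, 4].
  Check: interpolating c through the α_i gives m(x) = 3 + 5·x (degree < 2) with m(α_i) = c_i for every i, so c is indeed a codeword.


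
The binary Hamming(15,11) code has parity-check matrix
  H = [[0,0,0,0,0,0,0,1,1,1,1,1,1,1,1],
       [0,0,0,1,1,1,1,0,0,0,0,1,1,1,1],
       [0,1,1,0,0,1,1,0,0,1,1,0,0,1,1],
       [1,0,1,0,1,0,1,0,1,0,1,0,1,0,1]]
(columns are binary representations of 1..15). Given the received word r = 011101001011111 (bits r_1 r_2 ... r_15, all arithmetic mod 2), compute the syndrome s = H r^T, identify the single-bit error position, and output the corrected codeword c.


s = (0, 0, 0, 1)^T, error position = 1, corrected codeword c = 111101001011111

Compute s = H r^T mod 2 one row at a time:
  s_1 = 0 + 1 + 0 + 1 + 1 + 1 + 1 + 1 = 6 ≡ 0 (mod 2).
  s_2 = 1 + 0 + 1 + 0 + 1 + 1 + 1 + 1 = 6 ≡ 0 (mod 2).
  s_3 = 1 + 1 + 1 + 0 + 0 + 1 + 1 + 1 = 6 ≡ 0 (mod 2).
  s_4 = 0 + 1 + 0 + 0 + 1 + 1 + 1 + 1 = 5 ≡ 1 (mod 2).
s = (0, 0, 0, 1)^T — this equals column 1 of H (binary 0001), so error is at position 1.
Correct: flip bit 1 of r = 011101001011111 to get c = 111101001011111.


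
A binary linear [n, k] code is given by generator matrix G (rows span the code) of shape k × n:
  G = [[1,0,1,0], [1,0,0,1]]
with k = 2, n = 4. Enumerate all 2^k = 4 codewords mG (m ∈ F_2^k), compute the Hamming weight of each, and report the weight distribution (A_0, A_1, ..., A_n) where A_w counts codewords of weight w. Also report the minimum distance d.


Weight distribution: A_0 = 1, A_2 = 3. Minimum distance d = 2.

Enumerate all 2^2 = 4 messages m ∈ F_2^2.
For each, compute codeword c = mG in F_2^4, then tally its weight.
  m = 00 → c = 0000, weight = 0.
  m = 10 → c = 1010, weight = 2.
  m = 01 → c = 1001, weight = 2.
  m = 11 → c = 0011, weight = 2.
Tally weights:
  weight 0: 1 codewords.
  weight 2: 3 codewords.
Minimum distance d = smallest w > 0 with A_w > 0 = 2.
Sanity: Σ A_w = 4 = 2^2 = 4 ✓.


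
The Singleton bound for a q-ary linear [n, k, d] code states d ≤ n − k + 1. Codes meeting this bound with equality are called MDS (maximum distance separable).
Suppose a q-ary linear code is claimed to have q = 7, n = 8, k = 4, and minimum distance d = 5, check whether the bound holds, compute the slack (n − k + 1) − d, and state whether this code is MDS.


Singleton RHS = n − k + 1 = 5, slack = 0, bound satisfied, MDS.

Singleton bound: d ≤ n − k + 1.
Here n = 8, k = 4, so n − k + 1 = 5.
Given d = 5, check d ≤ 5: YES.
Slack = (n − k + 1) − d = 0.
The code is MDS (slack = 0).
Description: the claimed parameters are [8, 4, 5]_7; such a code would be MDS (meets Singleton bound).


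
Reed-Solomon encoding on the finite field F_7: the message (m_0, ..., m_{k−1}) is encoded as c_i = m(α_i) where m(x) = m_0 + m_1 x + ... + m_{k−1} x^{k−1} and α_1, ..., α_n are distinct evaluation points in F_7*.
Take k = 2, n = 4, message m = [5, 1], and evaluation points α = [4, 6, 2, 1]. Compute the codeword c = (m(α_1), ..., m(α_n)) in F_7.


c = [2, 4, 0, 6]

Message polynomial: m(x) = 5 + 1·x (mod 7).
For each evaluation point α_i, compute m(α_i) mod 7:
  α_1 = 4: Horner steps 1 → 2, so m(4) = 2.
  α_2 = 6: Horner steps 1 → 4, so m(6) = 4.
  α_3 = 2: Horner steps 1 → 0, so m(2) = 0.
  α_4 = 1: Horner steps 1 → 6, so m(1) = 6.
Codeword c = [2, 4, 0, 6] ∈ F_7^4.


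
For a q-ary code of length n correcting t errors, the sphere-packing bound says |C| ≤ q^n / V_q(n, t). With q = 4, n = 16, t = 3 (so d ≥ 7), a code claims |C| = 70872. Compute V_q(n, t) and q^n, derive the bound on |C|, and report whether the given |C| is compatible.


V_q(n, t) = 16249, q^n = 4294967296, Hamming bound = 264321, |C| = 70872 ≤ bound (satisfied).

Step 1: Compute V_q(n, t) = Σ_{j=0}^3 C(n, j) (q−1)^j.
  j = 0: C(16,0)·(3)^0 = 1·1 = 1.
  j = 1: C(16,1)·(3)^1 = 16·3 = 48.
  j = 2: C(16,2)·(3)^2 = 120·9 = 1080.
  j = 3: C(16,3)·(3)^3 = 560·27 = 15120.
  V_q(n, t) = 1 + 48 + 1080 + 15120 = 16249.
Step 2: q^n = 4^16 = 4294967296.
Step 3: Hamming bound ⌊q^n / V_q(n,t)⌋ = ⌊4294967296/16249⌋ = 264321.
Step 4: Compare |C| = 70872 to 264321: satisfied.
The claimed |C| lies below the Hamming bound.


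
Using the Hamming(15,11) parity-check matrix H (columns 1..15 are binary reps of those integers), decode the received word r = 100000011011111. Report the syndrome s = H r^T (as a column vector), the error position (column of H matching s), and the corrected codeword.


s = (1, 0, 1, 1)^T, error position = 11, corrected codeword c = 100000011001111

Compute s = H r^T mod 2 one row at a time:
  s_1 = 1 + 1 + 0 + 1 + 1 + 1 + 1 + 1 = 7 ≡ 1 (mod 2).
  s_2 = 0 + 0 + 0 + 0 + 1 + 1 + 1 + 1 = 4 ≡ 0 (mod 2).
  s_3 = 0 + 0 + 0 + 0 + 0 + 1 + 1 + 1 = 3 ≡ 1 (mod 2).
  s_4 = 1 + 0 + 0 + 0 + 1 + 1 + 1 + 1 = 5 ≡ 1 (mod 2).
s = (1, 0, 1, 1)^T — this equals column 11 of H (binary 1011), so error is at position 11.
Correct: flip bit 11 of r = 100000011011111 to get c = 100000011001111.


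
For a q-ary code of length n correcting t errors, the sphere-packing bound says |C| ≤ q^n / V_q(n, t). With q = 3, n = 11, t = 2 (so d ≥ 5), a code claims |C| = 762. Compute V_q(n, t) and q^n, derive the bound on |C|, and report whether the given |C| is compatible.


V_q(n, t) = 243, q^n = 177147, Hamming bound = 729, |C| = 762 > bound (violated).

Step 1: Compute V_q(n, t) = Σ_{j=0}^2 C(n, j) (q−1)^j.
  j = 0: C(11,0)·(2)^0 = 1·1 = 1.
  j = 1: C(11,1)·(2)^1 = 11·2 = 22.
  j = 2: C(11,2)·(2)^2 = 55·4 = 220.
  V_q(n, t) = 1 + 22 + 220 = 243.
Step 2: q^n = 3^11 = 177147.
Step 3: Hamming bound ⌊q^n / V_q(n,t)⌋ = ⌊177147/243⌋ = 729.
Step 4: Compare |C| = 762 to 729: violated.
The claimed |C| lies above the Hamming bound, so no 3-ary code of length 11 with d ≥ 5 can have 762 codewords.


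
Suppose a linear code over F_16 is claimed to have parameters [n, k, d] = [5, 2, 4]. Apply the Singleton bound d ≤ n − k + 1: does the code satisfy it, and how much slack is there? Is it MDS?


Singleton RHS = n − k + 1 = 4, slack = 0, bound satisfied, MDS.

Singleton bound: d ≤ n − k + 1.
Here n = 5, k = 2, so n − k + 1 = 4.
Given d = 4, check d ≤ 4: YES.
Slack = (n − k + 1) − d = 0.
The code is MDS (slack = 0).
Description: the claimed parameters are [5, 2, 4]_16; such a code would be MDS (meets Singleton bound).


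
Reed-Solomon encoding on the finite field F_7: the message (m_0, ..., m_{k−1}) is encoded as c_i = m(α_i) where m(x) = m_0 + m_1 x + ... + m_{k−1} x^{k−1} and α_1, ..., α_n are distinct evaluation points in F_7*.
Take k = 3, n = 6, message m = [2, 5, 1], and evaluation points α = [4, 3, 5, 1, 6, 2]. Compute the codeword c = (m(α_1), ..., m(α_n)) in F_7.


c = [3, 5, 3, 1, 5, 2]

Message polynomial: m(x) = 2 + 5·x + 1·x^2 (mod 7).
For each evaluation point α_i, compute m(α_i) mod 7:
  α_1 = 4: Horner steps 1 → 2 → 3, so m(4) = 3.
  α_2 = 3: Horner steps 1 → 1 → 5, so m(3) = 5.
  α_3 = 5: Horner steps 1 → 3 → 3, so m(5) = 3.
  α_4 = 1: Horner steps 1 → 6 → 1, so m(1) = 1.
  α_5 = 6: Horner steps 1 → 4 → 5, so m(6) = 5.
  α_6 = 2: Horner steps 1 → 0 → 2, so m(2) = 2.
Codeword c = [3, 5, 3, 1, 5, 2] ∈ F_7^6.


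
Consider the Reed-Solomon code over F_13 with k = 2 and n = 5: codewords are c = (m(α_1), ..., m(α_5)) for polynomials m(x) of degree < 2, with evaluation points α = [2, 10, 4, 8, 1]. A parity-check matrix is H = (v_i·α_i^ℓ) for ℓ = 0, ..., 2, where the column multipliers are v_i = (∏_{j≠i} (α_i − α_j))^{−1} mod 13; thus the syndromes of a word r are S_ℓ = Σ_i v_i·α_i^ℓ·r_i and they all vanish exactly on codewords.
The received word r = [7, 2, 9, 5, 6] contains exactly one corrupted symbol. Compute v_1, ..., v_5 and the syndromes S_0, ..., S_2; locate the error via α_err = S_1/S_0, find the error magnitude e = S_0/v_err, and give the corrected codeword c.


S = (9, 7, 4), error at position 4, error magnitude e = 5, c = [7, 2, 9, 0, 6].

Step 1: column multipliers v_i = (∏_{j≠i}(α_i − α_j))^{−1} mod 13.
  i = 1 (α = 2): (2−10)(2−4)(2−8)(2−1) = (−8)·(−2)·(−6)·1 = −96 ≡ 8, so v_1 = 8^{−1} = 5 (mod 13).
  i = 2 (α = 10): (10−2)(10−4)(10−8)(10−1) = 8·6·2·9 = 864 ≡ 6, so v_2 = 6^{−1} = 11 (mod 13).
  i = 3 (α = 4): (4−2)(4−10)(4−8)(4−1) = 2·(−6)·(−4)·3 = 144 ≡ 1, so v_3 = 1^{−1} = 1 (mod 13).
  i = 4 (α = 8): (8−2)(8−10)(8−4)(8−1) = 6·(−2)·4·7 = −336 ≡ 2, so v_4 = 2^{−1} = 7 (mod 13).
  i = 5 (α = 1): (1−2)(1−10)(1−4)(1−8) = (−1)·(−9)·(−3)·(−7) = 189 ≡ 7, so v_5 = 7^{−1} = 2 (mod 13).
  v = [5, 11, 1, 7, 2].
Step 2: syndromes of r = [7, 2, 9, 5, 6] (all sums mod 13).
  S_0 = Σ v_i r_i = 5·7 + 11·2 + 1·9 + 7·5 + 2·6 = 113 ≡ 9.
  S_1 = Σ v_i α_i r_i = 5·2·7 + 11·10·2 + 1·4·9 + 7·8·5 + 2·1·6 = 618 ≡ 7.
  α_i^2 mod 13 = [4, 9, 3, 12, 1].
  S_2 = Σ v_i α_i^2 r_i = 5·4·7 + 11·9·2 + 1·3·9 + 7·12·5 + 2·1·6 = 797 ≡ 4.
  S = (9, 7, 4) ≠ 0, so r is not a codeword (an error is present).
Step 3: locate the error. For a single error e at position i, S_ℓ = v_i·e·α_i^ℓ, so α_err = S_1/S_0.
  S_0^{−1} = 9^{−1} = 3 (mod 13), so α_err = 7·3 = 21 ≡ 8 = α_4. Error position i = 4.
  Consistency check: S_2/S_1 = 4·2 = 8 ≡ 8 = α_err ✓ (single-error assumption holds).
Step 4: error magnitude e = S_0/v_4 = S_0·∏_{j≠4}(α_4 − α_j) = 9·2 = 18 ≡ 5 (mod 13).
Step 5: correct position 4: c_4 = r_4 − e = 5 − 5 ≡ 0 (mod 13). Hence c = [7, 2, 9, 0, 6].
  Check: interpolating c through the α_i gives m(x) = 5 + 1·x (degree < 2) with m(α_i) = c_i for every i, so c is indeed a codeword.


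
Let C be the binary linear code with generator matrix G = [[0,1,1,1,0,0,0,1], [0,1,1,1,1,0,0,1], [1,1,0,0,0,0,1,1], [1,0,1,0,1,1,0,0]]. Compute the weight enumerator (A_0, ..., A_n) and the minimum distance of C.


Weight distribution: A_0 = 1, A_1 = 1, A_3 = 2, A_4 = 5, A_5 = 5, A_6 = 2. Minimum distance d = 1.

Enumerate all 2^4 = 16 messages m ∈ F_2^4.
For each, compute codeword c = mG in F_2^8, then tally its weight.
  m = 0000 → c = 00000000, weight = 0.
  m = 1000 → c = 01110001, weight = 4.
  m = 0100 → c = 01111001, weight = 5.
  m = 1100 → c = 00001000, weight = 1.
  m = 0010 → c = 11000011, weight = 4.
  m = 1010 → c = 10110010, weight = 4.
  m = 0110 → c = 10111010, weight = 5.
  m = 1110 → c = 11001011, weight = 5.
  m = 0001 → c = 10101100, weight = 4.
  m = 1001 → c = 11011101, weight = 6.
  m = 0101 → c = 11010101, weight = 5.
  m = 1101 → c = 10100100, weight = 3.
  m = 0011 → c = 01101111, weight = 6.
  m = 1011 → c = 00011110, weight = 4.
  m = 0111 → c = 00010110, weight = 3.
  m = 1111 → c = 01100111, weight = 5.
Tally weights:
  weight 0: 1 codewords.
  weight 1: 1 codewords.
  weight 3: 2 codewords.
  weight 4: 5 codewords.
  weight 5: 5 codewords.
  weight 6: 2 codewords.
Minimum distance d = smallest w > 0 with A_w > 0 = 1.
Sanity: Σ A_w = 16 = 2^4 = 16 ✓.


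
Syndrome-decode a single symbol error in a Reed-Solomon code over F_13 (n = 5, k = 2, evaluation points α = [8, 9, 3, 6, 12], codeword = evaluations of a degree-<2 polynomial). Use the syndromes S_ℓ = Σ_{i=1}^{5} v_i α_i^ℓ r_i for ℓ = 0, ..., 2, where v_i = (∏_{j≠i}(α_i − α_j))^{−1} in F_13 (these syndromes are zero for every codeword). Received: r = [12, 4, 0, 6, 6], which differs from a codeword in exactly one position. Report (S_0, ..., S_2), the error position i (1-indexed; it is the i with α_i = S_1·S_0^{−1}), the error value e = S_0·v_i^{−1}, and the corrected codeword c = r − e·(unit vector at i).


S = (12, 7, 3), error at position 4, error magnitude e = 4, c = [12, 4, 0, 2, 6].

Step 1: column multipliers v_i = (∏_{j≠i}(α_i − α_j))^{−1} mod 13.
  i = 1 (α = 8): (8−9)(8−3)(8−6)(8−12) = (−1)·5·2·(−4) = 40 ≡ 1, so v_1 = 1^{−1} = 1 (mod 13).
  i = 2 (α = 9): (9−8)(9−3)(9−6)(9−12) = 1·6·3·(−3) = −54 ≡ 11, so v_2 = 11^{−1} = 6 (mod 13).
  i = 3 (α = 3): (3−8)(3−9)(3−6)(3−12) = (−5)·(−6)·(−3)·(−9) = 810 ≡ 4, so v_3 = 4^{−1} = 10 (mod 13).
  i = 4 (α = 6): (6−8)(6−9)(6−3)(6−12) = (−2)·(−3)·3·(−6) = −108 ≡ 9, so v_4 = 9^{−1} = 3 (mod 13).
  i = 5 (α = 12): (12−8)(12−9)(12−3)(12−6) = 4·3·9·6 = 648 ≡ 11, so v_5 = 11^{−1} = 6 (mod 13).
  v = [1, 6, 10, 3, 6].
Step 2: syndromes of r = [12, 4, 0, 6, 6] (all sums mod 13).
  S_0 = Σ v_i r_i = 1·12 + 6·4 + 10·0 + 3·6 + 6·6 = 90 ≡ 12.
  S_1 = Σ v_i α_i r_i = 1·8·12 + 6·9·4 + 10·3·0 + 3·6·6 + 6·12·6 = 852 ≡ 7.
  α_i^2 mod 13 = [12, 3, 9, 10, 1].
  S_2 = Σ v_i α_i^2 r_i = 1·12·12 + 6·3·4 + 10·9·0 + 3·10·6 + 6·1·6 = 432 ≡ 3.
  S = (12, 7, 3) ≠ 0, so r is not a codeword (an error is present).
Step 3: locate the error. For a single error e at position i, S_ℓ = v_i·e·α_i^ℓ, so α_err = S_1/S_0.
  S_0^{−1} = 12^{−1} = 12 (mod 13), so α_err = 7·12 = 84 ≡ 6 = α_4. Error position i = 4.
  Consistency check: S_2/S_1 = 3·2 = 6 ≡ 6 = α_err ✓ (single-error assumption holds).
Step 4: error magnitude e = S_0/v_4 = S_0·∏_{j≠4}(α_4 − α_j) = 12·9 = 108 ≡ 4 (mod 13).
Step 5: correct position 4: c_4 = r_4 − e = 6 − 4 ≡ 2 (mod 13). Hence c = [12, 4, 0, 2, 6].
  Check: interpolating c through the α_i gives m(x) = 11 + 5·x (degree < 2) with m(α_i) = c_i for every i, so c is indeed a codeword.


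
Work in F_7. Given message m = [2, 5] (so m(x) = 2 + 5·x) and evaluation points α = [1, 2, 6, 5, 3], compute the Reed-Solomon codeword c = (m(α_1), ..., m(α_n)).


c = [0, 5, 4, 6, 3]

Message polynomial: m(x) = 2 + 5·x (mod 7).
For each evaluation point α_i, compute m(α_i) mod 7:
  α_1 = 1: Horner steps 5 → 0, so m(1) = 0.
  α_2 = 2: Horner steps 5 → 5, so m(2) = 5.
  α_3 = 6: Horner steps 5 → 4, so m(6) = 4.
  α_4 = 5: Horner steps 5 → 6, so m(5) = 6.
  α_5 = 3: Horner steps 5 → 3, so m(3) = 3.
Codeword c = [0, 5, 4, 6, 3] ∈ F_7^5.


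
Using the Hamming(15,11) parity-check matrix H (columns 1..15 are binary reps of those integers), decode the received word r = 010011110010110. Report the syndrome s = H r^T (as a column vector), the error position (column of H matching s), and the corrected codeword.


s = (0, 1, 1, 0)^T, error position = 6, corrected codeword c = 010010110010110

Compute s = H r^T mod 2 one row at a time:
  s_1 = 1 + 0 + 0 + 1 + 0 + 1 + 1 + 0 = 4 ≡ 0 (mod 2).
  s_2 = 0 + 1 + 1 + 1 + 0 + 1 + 1 + 0 = 5 ≡ 1 (mod 2).
  s_3 = 1 + 0 + 1 + 1 + 0 + 1 + 1 + 0 = 5 ≡ 1 (mod 2).
  s_4 = 0 + 0 + 1 + 1 + 0 + 1 + 1 + 0 = 4 ≡ 0 (mod 2).
s = (0, 1, 1, 0)^T — this equals column 6 of H (binary 0110), so error is at position 6.
Correct: flip bit 6 of r = 010011110010110 to get c = 010010110010110.


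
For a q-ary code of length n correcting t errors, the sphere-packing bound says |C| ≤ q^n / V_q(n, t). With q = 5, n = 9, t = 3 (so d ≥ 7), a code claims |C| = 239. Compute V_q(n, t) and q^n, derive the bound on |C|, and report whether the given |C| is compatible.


V_q(n, t) = 5989, q^n = 1953125, Hamming bound = 326, |C| = 239 ≤ bound (satisfied).

Step 1: Compute V_q(n, t) = Σ_{j=0}^3 C(n, j) (q−1)^j.
  j = 0: C(9,0)·(4)^0 = 1·1 = 1.
  j = 1: C(9,1)·(4)^1 = 9·4 = 36.
  j = 2: C(9,2)·(4)^2 = 36·16 = 576.
  j = 3: C(9,3)·(4)^3 = 84·64 = 5376.
  V_q(n, t) = 1 + 36 + 576 + 5376 = 5989.
Step 2: q^n = 5^9 = 1953125.
Step 3: Hamming bound ⌊q^n / V_q(n,t)⌋ = ⌊1953125/5989⌋ = 326.
Step 4: Compare |C| = 239 to 326: satisfied.
The claimed |C| lies below the Hamming bound.


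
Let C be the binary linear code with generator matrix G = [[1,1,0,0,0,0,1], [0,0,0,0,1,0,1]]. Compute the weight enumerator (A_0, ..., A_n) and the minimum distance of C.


Weight distribution: A_0 = 1, A_2 = 1, A_3 = 2. Minimum distance d = 2.

Enumerate all 2^2 = 4 messages m ∈ F_2^2.
For each, compute codeword c = mG in F_2^7, then tally its weight.
  m = 00 → c = 0000000, weight = 0.
  m = 10 → c = 1100001, weight = 3.
  m = 01 → c = 0000101, weight = 2.
  m = 11 → c = 1100100, weight = 3.
Tally weights:
  weight 0: 1 codewords.
  weight 2: 1 codewords.
  weight 3: 2 codewords.
Minimum distance d = smallest w > 0 with A_w > 0 = 2.
Sanity: Σ A_w = 4 = 2^2 = 4 ✓.


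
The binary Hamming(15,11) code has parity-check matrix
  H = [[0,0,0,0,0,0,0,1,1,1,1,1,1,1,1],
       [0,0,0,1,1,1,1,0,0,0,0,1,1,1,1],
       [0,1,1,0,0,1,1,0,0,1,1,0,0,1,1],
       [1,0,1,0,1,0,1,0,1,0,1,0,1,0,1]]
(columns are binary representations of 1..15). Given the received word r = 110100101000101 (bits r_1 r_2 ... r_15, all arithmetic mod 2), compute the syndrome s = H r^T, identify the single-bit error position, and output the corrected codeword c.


s = (1, 0, 1, 1)^T, error position = 11, corrected codeword c = 110100101010101

Compute s = H r^T mod 2 one row at a time:
  s_1 = 0 + 1 + 0 + 0 + 0 + 1 + 0 + 1 = 3 ≡ 1 (mod 2).
  s_2 = 1 + 0 + 0 + 1 + 0 + 1 + 0 + 1 = 4 ≡ 0 (mod 2).
  s_3 = 1 + 0 + 0 + 1 + 0 + 0 + 0 + 1 = 3 ≡ 1 (mod 2).
  s_4 = 1 + 0 + 0 + 1 + 1 + 0 + 1 + 1 = 5 ≡ 1 (mod 2).
s = (1, 0, 1, 1)^T — this equals column 11 of H (binary 1011), so error is at position 11.
Correct: flip bit 11 of r = 110100101000101 to get c = 110100101010101.


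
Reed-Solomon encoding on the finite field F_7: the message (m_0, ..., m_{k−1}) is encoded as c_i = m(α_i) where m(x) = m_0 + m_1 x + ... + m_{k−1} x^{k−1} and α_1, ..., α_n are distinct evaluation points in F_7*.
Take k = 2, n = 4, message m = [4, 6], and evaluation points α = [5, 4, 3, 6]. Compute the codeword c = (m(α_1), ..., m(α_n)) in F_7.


c = [6, 0, 1, 5]

Message polynomial: m(x) = 4 + 6·x (mod 7).
For each evaluation point α_i, compute m(α_i) mod 7:
  α_1 = 5: Horner steps 6 → 6, so m(5) = 6.
  α_2 = 4: Horner steps 6 → 0, so m(4) = 0.
  α_3 = 3: Horner steps 6 → 1, so m(3) = 1.
  α_4 = 6: Horner steps 6 → 5, so m(6) = 5.
Codeword c = [6, 0, 1, 5] ∈ F_7^4.
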